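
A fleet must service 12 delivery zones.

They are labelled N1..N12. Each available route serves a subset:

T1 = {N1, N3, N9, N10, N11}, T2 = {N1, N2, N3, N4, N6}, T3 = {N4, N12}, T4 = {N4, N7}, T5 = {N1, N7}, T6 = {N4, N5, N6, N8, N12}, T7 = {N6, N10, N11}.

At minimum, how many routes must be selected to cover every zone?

T1 and T2 and T4 and T6 together: T1 ∪ T2 ∪ T4 ∪ T6 = {N1, N2, N3, N4, N5, N6, N7, N8, N9, N10, N11, N12} — every zone is covered.
Only T2 contains N2, so T2 is forced; the remaining 7 zones need at least 3 more routes (each remaining route adds at most 3) — so at least 4 routes are needed, and 4 is optimal.

4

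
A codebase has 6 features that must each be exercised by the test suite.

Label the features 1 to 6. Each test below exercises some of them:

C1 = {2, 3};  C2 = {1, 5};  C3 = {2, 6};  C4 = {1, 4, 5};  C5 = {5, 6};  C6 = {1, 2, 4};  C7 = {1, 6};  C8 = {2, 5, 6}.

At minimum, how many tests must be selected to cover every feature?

C1 and C4 and C7 together: C1 ∪ C4 ∪ C7 = {1, 2, 3, 4, 5, 6} — every feature is covered.
Only C1 contains 3, so C1 is forced; the remaining 4 features need at least 2 more tests (each remaining test adds at most 3) — so at least 3 tests are needed, and 3 is optimal.

3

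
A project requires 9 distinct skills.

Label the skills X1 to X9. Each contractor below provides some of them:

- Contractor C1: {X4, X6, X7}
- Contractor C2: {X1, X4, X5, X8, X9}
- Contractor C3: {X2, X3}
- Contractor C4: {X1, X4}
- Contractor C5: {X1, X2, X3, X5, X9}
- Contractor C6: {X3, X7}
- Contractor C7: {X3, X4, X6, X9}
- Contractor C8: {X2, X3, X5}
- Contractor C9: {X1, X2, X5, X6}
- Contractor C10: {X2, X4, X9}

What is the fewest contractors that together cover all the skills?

3

C1 and C2 and C5 together: C1 ∪ C2 ∪ C5 = {X1, X2, X3, X4, X5, X6, X7, X8, X9} — every skill is covered.
Only C2 contains X8, so C2 is forced; the remaining 4 skills need at least 2 more contractors (each remaining contractor adds at most 2) — so at least 3 contractors are needed, and 3 is optimal.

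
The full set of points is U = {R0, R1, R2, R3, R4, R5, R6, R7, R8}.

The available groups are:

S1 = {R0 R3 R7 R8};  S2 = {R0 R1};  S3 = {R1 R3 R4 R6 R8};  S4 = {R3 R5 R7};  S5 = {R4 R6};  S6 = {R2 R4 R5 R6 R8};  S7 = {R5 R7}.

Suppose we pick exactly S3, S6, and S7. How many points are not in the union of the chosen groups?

1

Union of S3, S6, S7 = {R1, R2, R3, R4, R5, R6, R7, R8}.
Not covered: R0 — 1 point.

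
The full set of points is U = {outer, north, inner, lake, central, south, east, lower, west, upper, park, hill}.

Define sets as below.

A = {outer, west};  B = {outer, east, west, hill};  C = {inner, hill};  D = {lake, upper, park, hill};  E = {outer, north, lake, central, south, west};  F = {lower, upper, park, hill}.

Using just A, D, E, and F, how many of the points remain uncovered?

Union of A, D, E, F = {outer, north, lake, central, south, lower, west, upper, park, hill}.
Not covered: inner, east — 2 points.

2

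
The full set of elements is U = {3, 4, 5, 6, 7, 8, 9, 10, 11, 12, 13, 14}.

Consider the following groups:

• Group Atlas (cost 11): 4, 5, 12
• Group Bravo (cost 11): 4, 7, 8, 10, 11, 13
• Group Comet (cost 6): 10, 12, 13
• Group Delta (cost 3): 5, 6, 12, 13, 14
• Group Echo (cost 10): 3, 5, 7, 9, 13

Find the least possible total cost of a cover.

24

Bravo, Delta, Echo together cover every element (Bravo ∪ Delta ∪ Echo = {3, 4, 5, 6, 7, 8, 9, 10, 11, 12, 13, 14}); total cost 11 + 3 + 10 = 24.
No covering selection has total cost below 24.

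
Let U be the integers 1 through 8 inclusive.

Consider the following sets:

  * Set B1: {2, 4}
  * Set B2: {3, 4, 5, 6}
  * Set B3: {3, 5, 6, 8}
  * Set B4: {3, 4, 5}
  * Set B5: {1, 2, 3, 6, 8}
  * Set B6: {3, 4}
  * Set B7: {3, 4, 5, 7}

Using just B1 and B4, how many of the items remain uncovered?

Union of B1, B4 = {2, 3, 4, 5}.
Not covered: 1, 6, 7, 8 — 4 items.

4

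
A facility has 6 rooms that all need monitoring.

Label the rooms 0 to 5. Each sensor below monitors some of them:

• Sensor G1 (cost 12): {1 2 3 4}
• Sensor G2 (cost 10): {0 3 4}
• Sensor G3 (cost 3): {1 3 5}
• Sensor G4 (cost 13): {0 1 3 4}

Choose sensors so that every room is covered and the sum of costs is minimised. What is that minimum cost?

G1, G2, G3 together cover every room (G1 ∪ G2 ∪ G3 = {0, 1, 2, 3, 4, 5}); total cost 12 + 10 + 3 = 25.
No covering selection has total cost below 25.

25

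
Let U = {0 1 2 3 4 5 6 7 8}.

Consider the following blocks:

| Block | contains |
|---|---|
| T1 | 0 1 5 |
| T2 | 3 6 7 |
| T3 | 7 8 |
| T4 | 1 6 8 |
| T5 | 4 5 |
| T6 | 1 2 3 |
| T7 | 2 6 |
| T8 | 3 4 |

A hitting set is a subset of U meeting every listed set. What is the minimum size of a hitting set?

Take H = {1, 2, 4, 7}. Each listed block contains at least one of these, so H is a hitting set of size 4.
The blocks T1, T3, T7, T8 are pairwise disjoint, so any hitting set needs a separate item for each — at least 4. Hence 4 is optimal.

4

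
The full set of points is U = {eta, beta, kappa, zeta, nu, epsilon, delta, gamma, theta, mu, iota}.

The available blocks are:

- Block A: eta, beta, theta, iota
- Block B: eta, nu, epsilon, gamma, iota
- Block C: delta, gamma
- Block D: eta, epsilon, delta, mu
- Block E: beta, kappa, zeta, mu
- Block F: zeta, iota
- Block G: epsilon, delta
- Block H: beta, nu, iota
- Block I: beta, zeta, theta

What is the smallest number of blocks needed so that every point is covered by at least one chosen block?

4

Take {B, D, E, I}. Their union is {eta, beta, kappa, zeta, nu, epsilon, delta, gamma, theta, mu, iota}, which is all 11 points.
No 3 of the 9 blocks cover everything (all 84 combinations miss at least one point), so 4 is optimal.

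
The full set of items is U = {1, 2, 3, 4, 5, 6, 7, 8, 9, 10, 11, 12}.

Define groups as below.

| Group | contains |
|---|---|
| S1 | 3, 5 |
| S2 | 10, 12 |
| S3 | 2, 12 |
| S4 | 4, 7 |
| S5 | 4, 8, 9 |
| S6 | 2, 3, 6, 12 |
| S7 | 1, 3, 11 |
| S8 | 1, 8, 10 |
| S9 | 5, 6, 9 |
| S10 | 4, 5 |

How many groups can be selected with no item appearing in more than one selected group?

4

S3, S4, S7, S9 are pairwise disjoint (S3={2,12}; S4={4,7}; S7={1,3,11}; S9={5,6,9}).
Every remaining group overlaps one of these, and no 5 of the listed groups are pairwise disjoint, so 4 is the maximum.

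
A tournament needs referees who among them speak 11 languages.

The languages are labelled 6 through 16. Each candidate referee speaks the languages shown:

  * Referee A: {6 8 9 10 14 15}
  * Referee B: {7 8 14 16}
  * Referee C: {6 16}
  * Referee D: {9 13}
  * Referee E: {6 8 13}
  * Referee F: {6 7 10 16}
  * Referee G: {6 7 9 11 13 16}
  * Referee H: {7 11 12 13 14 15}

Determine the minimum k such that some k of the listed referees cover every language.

3

Take {A, C, H}. Their union is {6, 7, 8, 9, 10, 11, 12, 13, 14, 15, 16}, which is all 11 languages.
Only H contains 12, so H is forced; the remaining 5 languages need at least 2 more referees (each remaining referee adds at most 4) — so at least 3 referees are needed, and 3 is optimal.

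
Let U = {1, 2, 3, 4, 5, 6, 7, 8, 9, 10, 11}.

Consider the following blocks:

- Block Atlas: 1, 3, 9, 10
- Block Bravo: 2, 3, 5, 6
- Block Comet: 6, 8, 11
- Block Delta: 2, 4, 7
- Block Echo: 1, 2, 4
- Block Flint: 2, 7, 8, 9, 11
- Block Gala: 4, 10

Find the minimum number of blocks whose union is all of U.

4

Take {Atlas, Bravo, Delta, Flint}. Their union is {1, 2, 3, 4, 5, 6, 7, 8, 9, 10, 11}, which is all 11 points.
No 3 of the 7 blocks cover everything (all 35 combinations miss at least one point), so 4 is optimal.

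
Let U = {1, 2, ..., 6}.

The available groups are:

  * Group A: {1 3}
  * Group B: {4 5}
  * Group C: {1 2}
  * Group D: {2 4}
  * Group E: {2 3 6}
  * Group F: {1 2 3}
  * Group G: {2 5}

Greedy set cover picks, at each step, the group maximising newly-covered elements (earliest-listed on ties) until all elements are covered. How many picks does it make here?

3

Greedy: pick E (covers 3 new) → pick B (covers 2 new) → pick A (covers 1 new). Total picks: 3.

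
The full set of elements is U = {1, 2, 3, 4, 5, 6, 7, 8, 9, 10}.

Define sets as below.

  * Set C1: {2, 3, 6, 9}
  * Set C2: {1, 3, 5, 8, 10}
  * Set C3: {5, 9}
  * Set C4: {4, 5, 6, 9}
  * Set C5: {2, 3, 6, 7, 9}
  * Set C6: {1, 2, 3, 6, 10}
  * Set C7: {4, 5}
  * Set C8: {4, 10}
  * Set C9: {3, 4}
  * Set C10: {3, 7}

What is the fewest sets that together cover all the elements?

3

Take {C2, C5, C8}. Their union is {1, 2, 3, 4, 5, 6, 7, 8, 9, 10}, which is all 10 elements.
Only C2 contains 8, so C2 is forced; the remaining 5 elements need at least 2 more sets (each remaining set adds at most 4) — so at least 3 sets are needed, and 3 is optimal.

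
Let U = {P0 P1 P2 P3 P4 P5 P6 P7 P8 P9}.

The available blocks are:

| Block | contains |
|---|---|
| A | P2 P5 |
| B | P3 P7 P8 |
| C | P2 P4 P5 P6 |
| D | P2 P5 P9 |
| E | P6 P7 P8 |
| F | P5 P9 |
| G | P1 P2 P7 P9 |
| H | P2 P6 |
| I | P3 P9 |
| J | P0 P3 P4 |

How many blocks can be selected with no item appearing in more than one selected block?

A, E, J are pairwise disjoint (A={P2,P5}; E={P6,P7,P8}; J={P0,P3,P4}).
Every remaining block overlaps one of these, and no 4 of the listed blocks are pairwise disjoint, so 3 is the maximum.

3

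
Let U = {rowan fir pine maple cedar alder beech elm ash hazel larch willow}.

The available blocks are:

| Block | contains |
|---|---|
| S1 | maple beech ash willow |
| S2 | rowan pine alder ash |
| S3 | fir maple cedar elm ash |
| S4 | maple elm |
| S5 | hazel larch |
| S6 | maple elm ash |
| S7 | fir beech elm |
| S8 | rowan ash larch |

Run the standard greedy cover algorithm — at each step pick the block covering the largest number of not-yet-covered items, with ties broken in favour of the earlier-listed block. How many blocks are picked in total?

Greedy: pick S3 (covers 5 new) → pick S2 (covers 3 new) → pick S1 (covers 2 new) → pick S5 (covers 2 new). Total picks: 4.

4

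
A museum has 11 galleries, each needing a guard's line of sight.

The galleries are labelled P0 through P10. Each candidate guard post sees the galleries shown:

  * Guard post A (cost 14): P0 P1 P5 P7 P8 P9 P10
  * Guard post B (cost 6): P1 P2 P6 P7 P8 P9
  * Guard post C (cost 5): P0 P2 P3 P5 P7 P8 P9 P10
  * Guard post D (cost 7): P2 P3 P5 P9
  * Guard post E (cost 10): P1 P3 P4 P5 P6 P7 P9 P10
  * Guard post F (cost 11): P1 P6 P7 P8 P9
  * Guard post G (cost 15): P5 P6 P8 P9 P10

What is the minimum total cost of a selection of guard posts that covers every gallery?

15

C, E together cover every gallery (C ∪ E = {P0, P1, P2, P3, P4, P5, P6, P7, P8, P9, P10}); total cost 5 + 10 = 15.
The greedy pick C, B, E costs 21; no covering selection beats 15.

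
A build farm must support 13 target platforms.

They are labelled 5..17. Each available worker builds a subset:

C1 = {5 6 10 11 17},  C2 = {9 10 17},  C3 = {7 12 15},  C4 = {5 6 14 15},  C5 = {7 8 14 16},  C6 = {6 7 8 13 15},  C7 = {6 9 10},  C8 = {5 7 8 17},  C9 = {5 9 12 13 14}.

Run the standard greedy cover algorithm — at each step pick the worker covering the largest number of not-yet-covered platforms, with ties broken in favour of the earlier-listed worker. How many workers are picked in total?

Greedy: pick C1 (covers 5 new) → pick C5 (covers 4 new) → pick C9 (covers 3 new) → pick C3 (covers 1 new). Total picks: 4.

4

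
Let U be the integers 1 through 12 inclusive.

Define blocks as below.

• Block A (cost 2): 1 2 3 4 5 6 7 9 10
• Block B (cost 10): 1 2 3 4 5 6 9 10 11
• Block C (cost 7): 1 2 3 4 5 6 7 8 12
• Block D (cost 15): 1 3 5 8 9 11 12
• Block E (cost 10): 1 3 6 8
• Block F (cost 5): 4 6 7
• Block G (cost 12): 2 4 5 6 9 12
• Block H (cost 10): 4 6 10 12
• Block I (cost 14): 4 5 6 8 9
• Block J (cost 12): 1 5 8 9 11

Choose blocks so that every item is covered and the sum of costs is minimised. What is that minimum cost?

17

B, C together cover every item (B ∪ C = {1, 2, 3, 4, 5, 6, 7, 8, 9, 10, 11, 12}); total cost 10 + 7 = 17.
The greedy pick A, C, B costs 19; no covering selection beats 17.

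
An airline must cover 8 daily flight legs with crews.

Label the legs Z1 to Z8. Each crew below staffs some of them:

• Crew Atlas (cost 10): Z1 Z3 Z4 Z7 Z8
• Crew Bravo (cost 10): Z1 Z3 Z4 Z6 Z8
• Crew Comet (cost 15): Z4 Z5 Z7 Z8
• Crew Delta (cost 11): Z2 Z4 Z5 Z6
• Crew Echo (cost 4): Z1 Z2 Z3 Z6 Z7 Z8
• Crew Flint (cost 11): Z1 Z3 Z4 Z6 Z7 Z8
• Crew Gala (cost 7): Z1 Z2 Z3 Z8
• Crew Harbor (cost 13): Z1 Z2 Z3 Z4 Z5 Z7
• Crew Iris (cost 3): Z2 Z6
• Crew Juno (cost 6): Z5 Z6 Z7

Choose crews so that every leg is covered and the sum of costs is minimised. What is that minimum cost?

15

Delta, Echo together cover every leg (Delta ∪ Echo = {Z1, Z2, Z3, Z4, Z5, Z6, Z7, Z8}); total cost 11 + 4 = 15.
No covering selection has total cost below 15.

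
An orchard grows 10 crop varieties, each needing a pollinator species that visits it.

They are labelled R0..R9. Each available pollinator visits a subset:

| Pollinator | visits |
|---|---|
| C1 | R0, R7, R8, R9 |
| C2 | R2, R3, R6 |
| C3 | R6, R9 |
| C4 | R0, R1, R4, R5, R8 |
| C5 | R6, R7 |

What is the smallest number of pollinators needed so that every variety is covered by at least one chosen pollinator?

3

C1 and C2 and C4 together: C1 ∪ C2 ∪ C4 = {R0, R1, R2, R3, R4, R5, R6, R7, R8, R9} — every variety is covered.
Only C4 contains R1, so C4 is forced; the remaining 5 varieties need at least 2 more pollinators (each remaining pollinator adds at most 3) — so at least 3 pollinators are needed, and 3 is optimal.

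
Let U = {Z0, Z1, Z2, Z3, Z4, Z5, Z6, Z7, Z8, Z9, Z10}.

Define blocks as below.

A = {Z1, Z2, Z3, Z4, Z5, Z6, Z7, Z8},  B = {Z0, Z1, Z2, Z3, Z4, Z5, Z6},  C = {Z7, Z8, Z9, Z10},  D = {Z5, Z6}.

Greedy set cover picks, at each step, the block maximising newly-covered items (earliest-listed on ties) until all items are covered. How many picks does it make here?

3

Greedy: pick A (covers 8 new) → pick C (covers 2 new) → pick B (covers 1 new). Total picks: 3.
(The true minimum cover uses only 2 blocks, so greedy is not optimal here.)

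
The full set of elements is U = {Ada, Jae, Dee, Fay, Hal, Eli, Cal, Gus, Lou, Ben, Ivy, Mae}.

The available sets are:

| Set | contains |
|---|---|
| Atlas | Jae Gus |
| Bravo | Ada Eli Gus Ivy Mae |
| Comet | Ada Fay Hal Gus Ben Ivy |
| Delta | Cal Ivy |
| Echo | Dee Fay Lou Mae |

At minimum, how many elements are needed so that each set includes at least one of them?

Take H = {Fay, Cal, Gus}. Each listed set contains at least one of these, so H is a hitting set of size 3.
The sets Atlas, Delta, Echo are pairwise disjoint, so any hitting set needs a separate element for each — at least 3. Hence 3 is optimal.

3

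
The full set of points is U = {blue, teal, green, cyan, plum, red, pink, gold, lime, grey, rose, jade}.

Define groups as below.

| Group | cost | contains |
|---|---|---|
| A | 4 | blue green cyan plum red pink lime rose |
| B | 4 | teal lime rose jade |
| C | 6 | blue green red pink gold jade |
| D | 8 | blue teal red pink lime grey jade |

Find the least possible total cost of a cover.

18

A, C, D together cover every point (A ∪ C ∪ D = {blue, teal, green, cyan, plum, red, pink, gold, lime, grey, rose, jade}); total cost 4 + 6 + 8 = 18.
The greedy pick A, B, C, D costs 22; no covering selection beats 18.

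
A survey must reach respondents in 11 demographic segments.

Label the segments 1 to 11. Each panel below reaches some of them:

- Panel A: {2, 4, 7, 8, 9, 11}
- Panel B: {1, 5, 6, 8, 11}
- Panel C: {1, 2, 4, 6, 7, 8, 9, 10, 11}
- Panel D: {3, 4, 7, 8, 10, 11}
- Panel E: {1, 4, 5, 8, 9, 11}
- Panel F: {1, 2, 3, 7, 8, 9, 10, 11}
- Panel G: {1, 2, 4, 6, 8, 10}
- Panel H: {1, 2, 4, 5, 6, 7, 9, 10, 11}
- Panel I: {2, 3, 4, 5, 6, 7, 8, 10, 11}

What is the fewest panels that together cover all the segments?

2

Take {F, H}. Their union is {1, 2, 3, 4, 5, 6, 7, 8, 9, 10, 11}, which is all 11 segments.
No single panel has all 11 segments (the largest, C, has 9), so 2 is optimal.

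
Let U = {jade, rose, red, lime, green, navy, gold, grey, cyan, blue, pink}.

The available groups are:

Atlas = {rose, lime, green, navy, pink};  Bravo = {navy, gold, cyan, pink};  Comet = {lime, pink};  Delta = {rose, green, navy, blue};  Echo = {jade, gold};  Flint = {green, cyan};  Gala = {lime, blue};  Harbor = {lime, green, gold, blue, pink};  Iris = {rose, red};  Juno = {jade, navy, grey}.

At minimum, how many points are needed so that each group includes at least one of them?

4

H = {jade, rose, lime, cyan} meets every group (each contains at least one member of H), and |H| = 4.
The groups Comet, Flint, Iris, Juno are pairwise disjoint, so any hitting set needs a separate point for each — at least 4. Hence 4 is optimal.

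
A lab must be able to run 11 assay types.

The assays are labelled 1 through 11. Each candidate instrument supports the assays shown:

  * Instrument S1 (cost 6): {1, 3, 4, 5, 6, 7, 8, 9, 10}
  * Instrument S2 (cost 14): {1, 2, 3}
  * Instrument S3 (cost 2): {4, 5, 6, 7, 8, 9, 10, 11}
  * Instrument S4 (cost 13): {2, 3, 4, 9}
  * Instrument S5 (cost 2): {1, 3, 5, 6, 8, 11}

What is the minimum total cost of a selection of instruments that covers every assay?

S2, S3 together cover every assay (S2 ∪ S3 = {1, 2, 3, 4, 5, 6, 7, 8, 9, 10, 11}); total cost 14 + 2 = 16.
The greedy pick S3, S5, S4 costs 17; no covering selection beats 16.

16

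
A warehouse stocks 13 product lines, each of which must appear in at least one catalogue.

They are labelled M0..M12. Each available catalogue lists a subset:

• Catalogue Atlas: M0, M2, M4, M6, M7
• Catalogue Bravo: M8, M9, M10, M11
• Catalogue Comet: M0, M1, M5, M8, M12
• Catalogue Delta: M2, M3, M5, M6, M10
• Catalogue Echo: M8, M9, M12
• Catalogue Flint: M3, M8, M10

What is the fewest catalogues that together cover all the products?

Take {Atlas, Bravo, Comet, Flint}. Their union is {M0, M1, M2, M3, M4, M5, M6, M7, M8, M9, M10, M11, M12}, which is all 13 products.
No 3 of the 6 catalogues cover everything (all 20 combinations miss at least one product), so 4 is optimal.

4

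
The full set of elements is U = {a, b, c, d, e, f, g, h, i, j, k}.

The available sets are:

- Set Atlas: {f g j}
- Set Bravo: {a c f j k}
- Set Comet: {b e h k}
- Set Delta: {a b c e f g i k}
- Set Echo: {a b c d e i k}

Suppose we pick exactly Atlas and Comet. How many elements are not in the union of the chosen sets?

Union of Atlas, Comet = {b, e, f, g, h, j, k}.
Not covered: a, c, d, i — 4 elements.

4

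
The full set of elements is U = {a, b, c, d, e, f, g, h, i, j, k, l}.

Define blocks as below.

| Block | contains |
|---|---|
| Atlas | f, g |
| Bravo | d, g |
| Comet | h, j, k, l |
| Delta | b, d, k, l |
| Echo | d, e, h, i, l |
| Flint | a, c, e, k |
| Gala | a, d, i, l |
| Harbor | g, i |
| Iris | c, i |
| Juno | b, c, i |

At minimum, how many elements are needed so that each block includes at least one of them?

The 3 elements {g, i, k} hit every block.
The blocks Atlas, Delta, Iris are pairwise disjoint, so any hitting set needs a separate element for each — at least 3. Hence 3 is optimal.

3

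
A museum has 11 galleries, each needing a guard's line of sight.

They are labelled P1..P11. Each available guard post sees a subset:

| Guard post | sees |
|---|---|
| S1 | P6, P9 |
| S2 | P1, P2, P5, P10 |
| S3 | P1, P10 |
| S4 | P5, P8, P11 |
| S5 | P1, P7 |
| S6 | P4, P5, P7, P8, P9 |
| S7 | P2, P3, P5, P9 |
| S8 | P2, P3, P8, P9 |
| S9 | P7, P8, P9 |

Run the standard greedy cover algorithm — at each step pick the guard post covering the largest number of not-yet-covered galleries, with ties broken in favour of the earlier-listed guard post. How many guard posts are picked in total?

Greedy: pick S6 (covers 5 new) → pick S2 (covers 3 new) → pick S1 (covers 1 new) → pick S4 (covers 1 new) → pick S7 (covers 1 new). Total picks: 5.

5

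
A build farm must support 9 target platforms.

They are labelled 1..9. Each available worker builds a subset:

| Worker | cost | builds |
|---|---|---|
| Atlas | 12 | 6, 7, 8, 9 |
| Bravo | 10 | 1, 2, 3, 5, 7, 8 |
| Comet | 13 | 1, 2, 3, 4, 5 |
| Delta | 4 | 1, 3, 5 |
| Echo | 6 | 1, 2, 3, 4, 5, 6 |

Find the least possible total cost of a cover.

Atlas, Echo together cover every platform (Atlas ∪ Echo = {1, 2, 3, 4, 5, 6, 7, 8, 9}); total cost 12 + 6 = 18.
No covering selection has total cost below 18.

18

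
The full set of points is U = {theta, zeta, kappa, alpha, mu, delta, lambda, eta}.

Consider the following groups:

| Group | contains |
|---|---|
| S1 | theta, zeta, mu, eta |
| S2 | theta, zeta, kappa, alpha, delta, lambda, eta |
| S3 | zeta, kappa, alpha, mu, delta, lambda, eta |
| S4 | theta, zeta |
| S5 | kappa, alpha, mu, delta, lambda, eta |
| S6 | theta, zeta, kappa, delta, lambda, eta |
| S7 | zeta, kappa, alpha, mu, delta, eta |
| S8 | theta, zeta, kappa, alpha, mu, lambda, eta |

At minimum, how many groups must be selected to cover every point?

2

S4 and S5 cover everything between them: the union {theta, zeta, kappa, alpha, mu, delta, lambda, eta} is all of U.
No single group has all 8 points (the largest, S2, has 7), so 2 is optimal.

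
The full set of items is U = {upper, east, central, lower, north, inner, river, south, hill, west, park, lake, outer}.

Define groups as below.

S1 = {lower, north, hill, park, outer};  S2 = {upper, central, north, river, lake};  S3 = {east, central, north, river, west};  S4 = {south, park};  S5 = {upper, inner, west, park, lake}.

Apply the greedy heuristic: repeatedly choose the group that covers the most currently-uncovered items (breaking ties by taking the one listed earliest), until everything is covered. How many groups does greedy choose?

5

Greedy: pick S1 (covers 5 new) → pick S2 (covers 4 new) → pick S3 (covers 2 new) → pick S4 (covers 1 new) → pick S5 (covers 1 new). Total picks: 5.
(The true minimum cover uses only 4 groups, so greedy is not optimal here.)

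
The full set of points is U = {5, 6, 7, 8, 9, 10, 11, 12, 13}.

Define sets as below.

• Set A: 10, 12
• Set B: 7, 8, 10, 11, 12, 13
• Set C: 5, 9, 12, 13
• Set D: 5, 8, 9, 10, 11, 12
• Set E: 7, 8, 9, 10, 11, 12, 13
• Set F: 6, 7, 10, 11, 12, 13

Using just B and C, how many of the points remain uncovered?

1

Union of B, C = {5, 7, 8, 9, 10, 11, 12, 13}.
Not covered: 6 — 1 point.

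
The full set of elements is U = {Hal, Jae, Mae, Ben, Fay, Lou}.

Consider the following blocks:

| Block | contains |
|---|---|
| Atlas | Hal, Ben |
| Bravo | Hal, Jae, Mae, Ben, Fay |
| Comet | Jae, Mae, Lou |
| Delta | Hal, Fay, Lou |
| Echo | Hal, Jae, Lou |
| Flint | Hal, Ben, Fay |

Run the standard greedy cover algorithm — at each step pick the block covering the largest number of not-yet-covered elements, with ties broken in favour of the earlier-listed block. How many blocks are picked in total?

Greedy: pick Bravo (covers 5 new) → pick Comet (covers 1 new). Total picks: 2.

2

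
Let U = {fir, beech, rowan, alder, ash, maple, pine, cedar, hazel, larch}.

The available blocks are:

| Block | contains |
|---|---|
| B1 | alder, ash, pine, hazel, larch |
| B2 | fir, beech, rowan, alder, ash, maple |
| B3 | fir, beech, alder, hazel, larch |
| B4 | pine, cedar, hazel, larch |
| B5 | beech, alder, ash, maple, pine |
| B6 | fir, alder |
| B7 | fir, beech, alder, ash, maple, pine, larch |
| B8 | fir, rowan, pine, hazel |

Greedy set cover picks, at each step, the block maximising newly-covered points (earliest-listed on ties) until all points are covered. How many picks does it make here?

Greedy: pick B7 (covers 7 new) → pick B4 (covers 2 new) → pick B2 (covers 1 new). Total picks: 3.
(The true minimum cover uses only 2 blocks, so greedy is not optimal here.)

3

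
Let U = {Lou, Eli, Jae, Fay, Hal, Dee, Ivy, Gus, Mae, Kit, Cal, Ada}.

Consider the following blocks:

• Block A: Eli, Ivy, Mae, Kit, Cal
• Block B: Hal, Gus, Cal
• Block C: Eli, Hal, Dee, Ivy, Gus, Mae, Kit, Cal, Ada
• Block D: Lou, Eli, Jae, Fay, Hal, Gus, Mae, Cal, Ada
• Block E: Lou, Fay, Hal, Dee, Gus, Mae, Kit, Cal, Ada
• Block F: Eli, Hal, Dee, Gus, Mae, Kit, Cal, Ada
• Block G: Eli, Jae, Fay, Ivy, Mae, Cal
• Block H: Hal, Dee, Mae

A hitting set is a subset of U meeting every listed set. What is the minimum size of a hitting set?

Take T = {Hal, Mae}. Each listed block contains at least one of these, so T is a hitting set of size 2.
No single element lies in every block, so at least 2 are needed and 2 is optimal.

2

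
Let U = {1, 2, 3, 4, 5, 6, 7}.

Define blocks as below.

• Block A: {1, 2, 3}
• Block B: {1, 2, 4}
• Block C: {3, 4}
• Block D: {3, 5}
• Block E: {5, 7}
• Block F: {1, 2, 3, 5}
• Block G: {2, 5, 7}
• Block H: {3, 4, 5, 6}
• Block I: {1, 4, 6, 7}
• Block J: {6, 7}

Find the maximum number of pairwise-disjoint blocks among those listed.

B, D, J are pairwise disjoint (B={1,2,4}; D={3,5}; J={6,7}).
Every remaining block overlaps one of these, and no 4 of the listed blocks are pairwise disjoint, so 3 is the maximum.

3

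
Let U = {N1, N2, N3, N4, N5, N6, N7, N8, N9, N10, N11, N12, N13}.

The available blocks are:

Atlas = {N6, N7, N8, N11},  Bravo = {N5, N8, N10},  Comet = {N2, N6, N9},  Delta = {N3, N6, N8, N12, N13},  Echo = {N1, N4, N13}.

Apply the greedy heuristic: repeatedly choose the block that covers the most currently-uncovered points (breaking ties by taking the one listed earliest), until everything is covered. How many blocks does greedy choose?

5

Greedy: pick Delta (covers 5 new) → pick Atlas (covers 2 new) → pick Bravo (covers 2 new) → pick Comet (covers 2 new) → pick Echo (covers 2 new). Total picks: 5.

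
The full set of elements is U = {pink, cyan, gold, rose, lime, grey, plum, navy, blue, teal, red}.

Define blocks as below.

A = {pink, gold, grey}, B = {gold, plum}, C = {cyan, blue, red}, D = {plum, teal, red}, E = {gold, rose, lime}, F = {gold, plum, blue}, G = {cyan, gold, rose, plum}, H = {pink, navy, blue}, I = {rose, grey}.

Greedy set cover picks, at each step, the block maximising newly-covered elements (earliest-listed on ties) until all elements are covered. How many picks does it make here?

5

Greedy: pick G (covers 4 new) → pick H (covers 3 new) → pick D (covers 2 new) → pick A (covers 1 new) → pick E (covers 1 new). Total picks: 5.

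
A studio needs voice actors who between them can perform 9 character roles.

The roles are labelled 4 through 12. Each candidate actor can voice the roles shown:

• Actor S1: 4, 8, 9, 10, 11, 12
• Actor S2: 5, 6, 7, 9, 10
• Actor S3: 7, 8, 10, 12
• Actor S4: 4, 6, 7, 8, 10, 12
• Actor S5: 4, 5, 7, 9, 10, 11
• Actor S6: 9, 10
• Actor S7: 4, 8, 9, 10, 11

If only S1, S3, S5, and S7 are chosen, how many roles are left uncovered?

Union of S1, S3, S5, S7 = {4, 5, 7, 8, 9, 10, 11, 12}.
Not covered: 6 — 1 role.

1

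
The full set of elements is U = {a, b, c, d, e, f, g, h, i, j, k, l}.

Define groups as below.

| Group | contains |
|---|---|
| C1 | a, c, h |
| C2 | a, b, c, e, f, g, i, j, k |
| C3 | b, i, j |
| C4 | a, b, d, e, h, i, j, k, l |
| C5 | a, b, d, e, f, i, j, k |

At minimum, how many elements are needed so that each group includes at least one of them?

T = {a, j} meets every group (each contains at least one member of T), and |T| = 2.
The groups C1, C3 are pairwise disjoint, so any hitting set needs a separate element for each — at least 2. Hence 2 is optimal.

2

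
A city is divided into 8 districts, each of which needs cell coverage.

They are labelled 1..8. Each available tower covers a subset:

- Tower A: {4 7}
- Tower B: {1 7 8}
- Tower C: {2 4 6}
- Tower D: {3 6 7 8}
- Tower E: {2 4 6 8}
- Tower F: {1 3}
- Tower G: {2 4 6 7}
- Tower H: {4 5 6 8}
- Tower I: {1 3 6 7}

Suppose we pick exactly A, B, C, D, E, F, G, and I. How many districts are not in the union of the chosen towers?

Union of A, B, C, D, E, F, G, I = {1, 2, 3, 4, 6, 7, 8}.
Not covered: 5 — 1 district.

1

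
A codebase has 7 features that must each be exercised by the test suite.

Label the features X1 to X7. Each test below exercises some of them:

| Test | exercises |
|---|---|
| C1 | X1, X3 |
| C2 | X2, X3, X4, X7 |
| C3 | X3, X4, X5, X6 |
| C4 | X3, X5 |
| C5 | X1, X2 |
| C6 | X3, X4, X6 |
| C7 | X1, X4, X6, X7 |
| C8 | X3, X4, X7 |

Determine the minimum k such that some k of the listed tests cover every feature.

3

Take {C4, C5, C7}. Their union is {X1, X2, X3, X4, X5, X6, X7}, which is all 7 features.
No 2 of the 8 tests cover everything (all 28 combinations miss at least one feature), so 3 is optimal.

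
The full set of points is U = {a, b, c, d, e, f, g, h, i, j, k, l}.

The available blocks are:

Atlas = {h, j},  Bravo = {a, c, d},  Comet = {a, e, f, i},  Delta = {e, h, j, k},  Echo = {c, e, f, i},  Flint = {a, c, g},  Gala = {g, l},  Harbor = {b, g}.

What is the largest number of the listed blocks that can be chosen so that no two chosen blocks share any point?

3

Atlas, Comet, Gala are pairwise disjoint (Atlas={h,j}; Comet={a,e,f,i}; Gala={g,l}).
Every remaining block overlaps one of these, and no 4 of the listed blocks are pairwise disjoint, so 3 is the maximum.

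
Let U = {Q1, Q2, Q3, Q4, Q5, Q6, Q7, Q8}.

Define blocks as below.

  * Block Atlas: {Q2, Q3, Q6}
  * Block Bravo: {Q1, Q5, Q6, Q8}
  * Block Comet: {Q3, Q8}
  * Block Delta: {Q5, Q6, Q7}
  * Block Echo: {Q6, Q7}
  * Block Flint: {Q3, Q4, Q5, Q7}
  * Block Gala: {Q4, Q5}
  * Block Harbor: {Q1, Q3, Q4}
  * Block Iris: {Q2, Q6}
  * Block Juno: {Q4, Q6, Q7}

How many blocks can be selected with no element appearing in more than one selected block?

Comet, Echo, Gala are pairwise disjoint (Comet={Q3,Q8}; Echo={Q6,Q7}; Gala={Q4,Q5}).
Every remaining block overlaps one of these, and no 4 of the listed blocks are pairwise disjoint, so 3 is the maximum.

3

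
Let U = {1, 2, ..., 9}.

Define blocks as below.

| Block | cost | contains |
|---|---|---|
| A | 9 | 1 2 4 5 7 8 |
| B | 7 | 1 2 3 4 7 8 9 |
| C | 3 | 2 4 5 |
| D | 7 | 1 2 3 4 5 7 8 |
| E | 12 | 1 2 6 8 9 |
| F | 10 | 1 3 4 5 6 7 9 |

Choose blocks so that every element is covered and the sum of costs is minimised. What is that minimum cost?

17

B, F together cover every element (B ∪ F = {1, 2, 3, 4, 5, 6, 7, 8, 9}); total cost 7 + 10 = 17.
The greedy pick B, C, F costs 20; no covering selection beats 17.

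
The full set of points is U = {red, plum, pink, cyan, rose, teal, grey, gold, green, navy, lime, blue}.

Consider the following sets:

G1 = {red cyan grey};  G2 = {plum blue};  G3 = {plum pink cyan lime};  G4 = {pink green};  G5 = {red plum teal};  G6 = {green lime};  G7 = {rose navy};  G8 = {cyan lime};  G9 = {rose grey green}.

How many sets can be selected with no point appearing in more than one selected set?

G4, G5, G7, G8 are pairwise disjoint (G4={pink,green}; G5={red,plum,teal}; G7={rose,navy}; G8={cyan,lime}).
Every remaining set overlaps one of these, and no 5 of the listed sets are pairwise disjoint, so 4 is the maximum.

4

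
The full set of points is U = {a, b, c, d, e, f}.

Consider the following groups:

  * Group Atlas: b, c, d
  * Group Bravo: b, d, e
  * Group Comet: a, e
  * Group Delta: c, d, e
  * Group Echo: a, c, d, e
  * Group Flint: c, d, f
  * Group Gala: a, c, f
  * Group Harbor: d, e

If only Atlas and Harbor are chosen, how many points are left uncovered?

Union of Atlas, Harbor = {b, c, d, e}.
Not covered: a, f — 2 points.

2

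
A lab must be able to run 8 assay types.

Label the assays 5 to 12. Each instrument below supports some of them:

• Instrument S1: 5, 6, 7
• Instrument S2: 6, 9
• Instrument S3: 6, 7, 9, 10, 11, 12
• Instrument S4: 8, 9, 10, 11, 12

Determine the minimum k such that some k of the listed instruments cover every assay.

Take {S1, S4}. Their union is {5, 6, 7, 8, 9, 10, 11, 12}, which is all 8 assays.
No single instrument has all 8 assays (the largest, S3, has 6), so 2 is optimal.

2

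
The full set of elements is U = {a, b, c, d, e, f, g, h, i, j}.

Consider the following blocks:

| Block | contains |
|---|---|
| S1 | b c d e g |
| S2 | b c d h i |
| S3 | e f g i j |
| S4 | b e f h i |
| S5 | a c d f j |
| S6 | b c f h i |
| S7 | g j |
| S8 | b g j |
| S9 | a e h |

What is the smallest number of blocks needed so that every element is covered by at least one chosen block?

3

S2 and S3 and S9 together: S2 ∪ S3 ∪ S9 = {a, b, c, d, e, f, g, h, i, j} — every element is covered.
No 2 of the 9 blocks cover everything (all 36 combinations miss at least one element), so 3 is optimal.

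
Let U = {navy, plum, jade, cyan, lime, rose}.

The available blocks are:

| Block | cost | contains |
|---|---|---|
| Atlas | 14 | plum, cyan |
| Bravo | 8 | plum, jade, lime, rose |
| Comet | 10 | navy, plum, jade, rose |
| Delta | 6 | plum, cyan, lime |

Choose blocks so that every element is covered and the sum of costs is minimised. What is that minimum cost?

Comet, Delta together cover every element (Comet ∪ Delta = {navy, plum, jade, cyan, lime, rose}); total cost 10 + 6 = 16.
The greedy pick Bravo, Delta, Comet costs 24; no covering selection beats 16.

16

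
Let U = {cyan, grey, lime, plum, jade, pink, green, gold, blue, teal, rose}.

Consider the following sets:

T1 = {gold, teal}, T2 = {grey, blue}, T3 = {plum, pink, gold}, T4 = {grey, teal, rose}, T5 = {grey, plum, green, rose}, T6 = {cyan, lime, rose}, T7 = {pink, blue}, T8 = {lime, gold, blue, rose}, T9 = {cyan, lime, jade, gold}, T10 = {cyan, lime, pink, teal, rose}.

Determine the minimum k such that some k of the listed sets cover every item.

Take {T5, T8, T9, T10}. Their union is {cyan, grey, lime, plum, jade, pink, green, gold, blue, teal, rose}, which is all 11 items.
No 3 of the 10 sets cover everything (all 120 combinations miss at least one item), so 4 is optimal.

4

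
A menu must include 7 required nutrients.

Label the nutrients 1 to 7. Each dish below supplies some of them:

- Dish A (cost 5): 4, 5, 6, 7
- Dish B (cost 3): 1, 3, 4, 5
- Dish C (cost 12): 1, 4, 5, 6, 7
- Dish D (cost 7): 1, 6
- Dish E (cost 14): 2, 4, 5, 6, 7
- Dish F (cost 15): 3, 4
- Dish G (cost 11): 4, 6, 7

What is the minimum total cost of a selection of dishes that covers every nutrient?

17

B, E together cover every nutrient (B ∪ E = {1, 2, 3, 4, 5, 6, 7}); total cost 3 + 14 = 17.
The greedy pick B, A, E costs 22; no covering selection beats 17.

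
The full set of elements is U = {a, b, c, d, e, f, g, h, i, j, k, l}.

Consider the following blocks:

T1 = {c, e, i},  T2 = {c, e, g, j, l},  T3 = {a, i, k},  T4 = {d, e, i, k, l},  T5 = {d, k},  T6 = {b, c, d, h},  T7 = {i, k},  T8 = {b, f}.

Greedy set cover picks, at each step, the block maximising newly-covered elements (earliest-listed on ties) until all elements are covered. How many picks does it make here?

Greedy: pick T2 (covers 5 new) → pick T3 (covers 3 new) → pick T6 (covers 3 new) → pick T8 (covers 1 new). Total picks: 4.

4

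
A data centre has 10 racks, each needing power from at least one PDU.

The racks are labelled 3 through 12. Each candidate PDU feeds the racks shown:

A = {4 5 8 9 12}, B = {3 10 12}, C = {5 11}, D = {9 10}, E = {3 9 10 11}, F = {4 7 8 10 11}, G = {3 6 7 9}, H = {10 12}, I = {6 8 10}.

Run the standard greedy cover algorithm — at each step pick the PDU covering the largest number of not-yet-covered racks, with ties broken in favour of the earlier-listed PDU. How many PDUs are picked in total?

3

Greedy: pick A (covers 5 new) → pick E (covers 3 new) → pick G (covers 2 new). Total picks: 3.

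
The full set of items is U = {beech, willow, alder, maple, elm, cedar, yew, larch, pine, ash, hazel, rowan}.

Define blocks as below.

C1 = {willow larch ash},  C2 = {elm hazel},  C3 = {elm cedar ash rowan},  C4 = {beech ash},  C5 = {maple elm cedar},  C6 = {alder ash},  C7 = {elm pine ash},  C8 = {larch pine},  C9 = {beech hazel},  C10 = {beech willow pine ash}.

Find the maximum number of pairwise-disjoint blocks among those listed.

4

C5, C6, C8, C9 are pairwise disjoint (C5={maple,elm,cedar}; C6={alder,ash}; C8={larch,pine}; C9={beech,hazel}).
Every remaining block overlaps one of these, and no 5 of the listed blocks are pairwise disjoint, so 4 is the maximum.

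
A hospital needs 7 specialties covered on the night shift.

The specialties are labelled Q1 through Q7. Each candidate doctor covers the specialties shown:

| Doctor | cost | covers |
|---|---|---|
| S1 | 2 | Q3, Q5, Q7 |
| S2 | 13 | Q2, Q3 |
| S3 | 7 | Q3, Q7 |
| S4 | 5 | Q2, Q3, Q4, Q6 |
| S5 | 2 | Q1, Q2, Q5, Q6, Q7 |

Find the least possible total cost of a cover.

7

S4, S5 together cover every specialty (S4 ∪ S5 = {Q1, Q2, Q3, Q4, Q5, Q6, Q7}); total cost 5 + 2 = 7.
The greedy pick S5, S1, S4 costs 9; no covering selection beats 7.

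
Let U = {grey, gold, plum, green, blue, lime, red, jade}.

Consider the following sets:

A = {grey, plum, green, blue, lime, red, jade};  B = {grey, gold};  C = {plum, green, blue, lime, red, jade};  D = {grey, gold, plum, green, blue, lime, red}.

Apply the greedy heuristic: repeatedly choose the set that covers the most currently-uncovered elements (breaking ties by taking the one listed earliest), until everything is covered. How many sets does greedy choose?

Greedy: pick A (covers 7 new) → pick B (covers 1 new). Total picks: 2.

2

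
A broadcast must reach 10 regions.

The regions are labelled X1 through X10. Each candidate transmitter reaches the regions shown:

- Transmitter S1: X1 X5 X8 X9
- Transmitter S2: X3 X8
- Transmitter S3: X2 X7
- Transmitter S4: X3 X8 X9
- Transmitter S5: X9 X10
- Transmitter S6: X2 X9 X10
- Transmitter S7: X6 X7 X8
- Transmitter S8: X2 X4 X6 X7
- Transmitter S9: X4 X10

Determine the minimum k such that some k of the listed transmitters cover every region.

4

S1 and S2 and S5 and S8 together: S1 ∪ S2 ∪ S5 ∪ S8 = {X1, X2, X3, X4, X5, X6, X7, X8, X9, X10} — every region is covered.
No 3 of the 9 transmitters cover everything (all 84 combinations miss at least one region), so 4 is optimal.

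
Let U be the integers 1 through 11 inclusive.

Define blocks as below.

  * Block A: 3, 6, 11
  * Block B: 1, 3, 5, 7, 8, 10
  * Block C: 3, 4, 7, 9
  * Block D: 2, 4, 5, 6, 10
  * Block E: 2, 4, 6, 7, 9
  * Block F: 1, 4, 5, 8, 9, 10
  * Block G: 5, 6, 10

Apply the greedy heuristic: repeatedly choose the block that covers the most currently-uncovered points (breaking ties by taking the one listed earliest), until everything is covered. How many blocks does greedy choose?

3

Greedy: pick B (covers 6 new) → pick E (covers 4 new) → pick A (covers 1 new). Total picks: 3.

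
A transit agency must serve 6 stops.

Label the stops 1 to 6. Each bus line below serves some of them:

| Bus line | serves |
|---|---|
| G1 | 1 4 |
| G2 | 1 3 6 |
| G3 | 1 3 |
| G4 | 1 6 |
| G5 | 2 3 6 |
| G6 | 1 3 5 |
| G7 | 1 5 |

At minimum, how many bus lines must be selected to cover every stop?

Take {G1, G5, G6}. Their union is {1, 2, 3, 4, 5, 6}, which is all 6 stops.
Only G5 contains 2, so G5 is forced; the remaining 3 stops need at least 2 more bus lines (each remaining bus line adds at most 2) — so at least 3 bus lines are needed, and 3 is optimal.

3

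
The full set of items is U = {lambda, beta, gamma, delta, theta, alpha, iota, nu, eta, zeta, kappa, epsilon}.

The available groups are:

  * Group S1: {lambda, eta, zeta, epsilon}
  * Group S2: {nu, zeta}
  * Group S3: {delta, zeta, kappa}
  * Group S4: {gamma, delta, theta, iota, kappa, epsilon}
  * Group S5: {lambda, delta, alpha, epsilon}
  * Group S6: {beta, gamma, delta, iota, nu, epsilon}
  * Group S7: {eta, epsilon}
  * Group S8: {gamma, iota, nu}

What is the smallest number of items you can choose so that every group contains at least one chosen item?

Take H = {delta, nu, eta}. Each listed group contains at least one of these, so H is a hitting set of size 3.
The groups S3, S7, S8 are pairwise disjoint, so any hitting set needs a separate item for each — at least 3. Hence 3 is optimal.

3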